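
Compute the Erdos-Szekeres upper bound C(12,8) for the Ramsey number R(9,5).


R(9,5) <= C(9+5-2, 9-1) = C(12, 8)
C(12, 8) = 12! / (8! * 4!)
= 495

495


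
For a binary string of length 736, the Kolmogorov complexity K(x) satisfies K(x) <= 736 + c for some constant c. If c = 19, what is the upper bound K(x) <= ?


K(x) <= |x| + c = 736 + 19 = 755

755


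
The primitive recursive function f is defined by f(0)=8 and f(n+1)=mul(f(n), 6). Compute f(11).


f(0) = 8
f(1) = mul(f(0), 6) = mul(8, 6) = 48
f(2) = mul(f(1), 6) = mul(48, 6) = 288
f(3) = mul(f(2), 6) = mul(288, 6) = 1728
f(4) = mul(f(3), 6) = mul(1728, 6) = 10368
f(5) = mul(f(4), 6) = mul(10368, 6) = 62208
f(6) = mul(f(5), 6) = mul(62208, 6) = 373248
f(7) = mul(f(6), 6) = mul(373248, 6) = 2239488
f(8) = mul(f(7), 6) = mul(2239488, 6) = 13436928
f(9) = mul(f(8), 6) = mul(13436928, 6) = 80621568
f(10) = mul(f(9), 6) = mul(80621568, 6) = 483729408
f(11) = mul(f(10), 6) = mul(483729408, 6) = 2902376448


2902376448


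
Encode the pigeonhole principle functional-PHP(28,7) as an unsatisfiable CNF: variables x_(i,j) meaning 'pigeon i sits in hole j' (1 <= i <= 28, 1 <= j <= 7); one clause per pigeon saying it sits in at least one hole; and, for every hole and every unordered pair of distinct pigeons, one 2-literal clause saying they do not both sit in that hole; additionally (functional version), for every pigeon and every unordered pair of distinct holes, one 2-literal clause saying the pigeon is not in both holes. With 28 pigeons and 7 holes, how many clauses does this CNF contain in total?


functional-PHP(28,7): 28 pigeons, 7 holes, 28*7 = 196 variables.
- pigeon clauses: one per pigeon -> 28 clauses
- hole clauses: 7 holes * C(28,2) = 7 * 378 -> 2646 clauses
- functional clauses: 28 pigeons * C(7,2) = 28 * 21 -> 588 clauses
Total clauses = 28 + 2646 + 588 = 3262

3262


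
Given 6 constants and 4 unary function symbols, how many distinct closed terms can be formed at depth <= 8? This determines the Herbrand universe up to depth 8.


Herbrand terms by depth:
Depth 0: 6 constants
Depth 1: 24 new terms (running total: 30)
Depth 2: 96 new terms (running total: 126)
Depth 3: 384 new terms (running total: 510)
Depth 4: 1536 new terms (running total: 2046)
Depth 5: 6144 new terms (running total: 8190)
Depth 6: 24576 new terms (running total: 32766)
Depth 7: 98304 new terms (running total: 131070)
Depth 8: 393216 new terms (running total: 524286)
Total distinct ground terms = 524286

524286


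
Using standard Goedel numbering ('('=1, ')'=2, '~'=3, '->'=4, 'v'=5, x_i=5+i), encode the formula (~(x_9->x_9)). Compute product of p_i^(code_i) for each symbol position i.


Formula: (~(x_9->x_9))
Symbol codes: [1, 3, 1, 14, 4, 14, 2, 2]
Primes: [2, 3, 5, 7, 11, 13, 17, 19]
p_1^1 = 2^1 = 2
p_2^3 = 3^3 = 27
p_3^1 = 5^1 = 5
p_4^14 = 7^14 = 678223072849
p_5^4 = 11^4 = 14641
p_6^14 = 13^14 = 3937376385699289
p_7^2 = 17^2 = 289
p_8^2 = 19^2 = 361
Product = 1101333987651814264079431684000557370830

1101333987651814264079431684000557370830


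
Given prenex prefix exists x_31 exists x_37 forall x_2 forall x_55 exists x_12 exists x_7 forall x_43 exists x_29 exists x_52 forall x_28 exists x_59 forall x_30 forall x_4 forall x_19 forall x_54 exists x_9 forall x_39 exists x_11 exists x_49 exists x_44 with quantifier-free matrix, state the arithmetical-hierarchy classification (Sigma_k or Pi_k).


Leading quantifier is exists, so the class is Sigma.
Number of quantifier blocks = alternations + 1 = 10 + 1 = 11.
Classification: Sigma_11

Sigma_11


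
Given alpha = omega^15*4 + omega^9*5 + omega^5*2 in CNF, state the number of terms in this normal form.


CNF: omega^15*4 + omega^9*5 + omega^5*2
Count the summands separated by '+':
  term 1: omega^15*4
  term 2: omega^9*5
  term 3: omega^5*2
Total terms = 3

3


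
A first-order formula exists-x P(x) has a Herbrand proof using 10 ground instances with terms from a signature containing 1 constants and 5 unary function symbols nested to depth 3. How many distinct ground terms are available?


Herbrand terms by depth:
Depth 0: 1 constants
Depth 1: 5 new terms (running total: 6)
Depth 2: 25 new terms (running total: 31)
Depth 3: 125 new terms (running total: 156)
Total distinct ground terms = 156

156


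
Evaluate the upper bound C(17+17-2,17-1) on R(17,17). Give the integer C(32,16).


R(17,17) <= C(17+17-2, 17-1) = C(32, 16)
C(32, 16) = 32! / (16! * 16!)
= 601080390

601080390


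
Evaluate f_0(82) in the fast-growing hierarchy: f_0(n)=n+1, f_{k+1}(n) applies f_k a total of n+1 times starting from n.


f_0(82) = 82 + 1 = 83

83


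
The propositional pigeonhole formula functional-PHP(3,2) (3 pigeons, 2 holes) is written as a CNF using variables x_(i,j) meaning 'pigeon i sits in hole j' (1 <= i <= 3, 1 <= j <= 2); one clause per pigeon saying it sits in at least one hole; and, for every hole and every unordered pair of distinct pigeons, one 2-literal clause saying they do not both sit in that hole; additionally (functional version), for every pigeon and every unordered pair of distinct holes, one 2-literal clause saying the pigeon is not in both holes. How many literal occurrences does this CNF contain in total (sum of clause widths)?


functional-PHP(3,2): 3 pigeons, 2 holes, 3*2 = 6 variables.
- pigeon clauses: one per pigeon -> 3 clauses of width 2 -> 6 literals
- hole clauses: 2 holes * C(3,2) = 2 * 3 -> 6 clauses of width 2 -> 12 literals
- functional clauses: 3 pigeons * C(2,2) = 3 * 1 -> 3 clauses of width 2 -> 6 literals
Total literal occurrences = 6 + 12 + 6 = 24

24


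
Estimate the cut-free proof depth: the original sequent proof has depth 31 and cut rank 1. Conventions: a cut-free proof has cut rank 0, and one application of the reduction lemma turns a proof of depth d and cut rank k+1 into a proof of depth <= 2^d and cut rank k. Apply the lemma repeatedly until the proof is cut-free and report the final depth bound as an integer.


Each rank reduction sends depth d to at most 2^d; cut rank r needs r reductions.
2_0(31) = 31
2_1(31) = 2^31 = 2147483648
Cut-free depth bound = 2147483648

2147483648


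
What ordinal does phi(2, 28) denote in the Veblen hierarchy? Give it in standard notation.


phi(2, 28):
phi(2, beta) = zeta_beta (the beta-th zeta number, fixed point of epsilon).
phi(2, 28) = zeta_28

zeta_28


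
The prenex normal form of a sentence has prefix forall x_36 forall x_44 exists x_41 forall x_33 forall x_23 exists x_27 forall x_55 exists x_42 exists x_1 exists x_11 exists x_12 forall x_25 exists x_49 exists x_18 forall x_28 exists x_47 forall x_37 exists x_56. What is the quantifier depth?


Quantifier prefix has 18 quantifier symbols.
Quantifier depth = 18

18


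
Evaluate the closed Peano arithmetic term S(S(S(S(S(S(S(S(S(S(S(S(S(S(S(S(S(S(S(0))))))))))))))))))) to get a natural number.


Counting successors applied to 0:
19 applications of S to 0 = 19

19


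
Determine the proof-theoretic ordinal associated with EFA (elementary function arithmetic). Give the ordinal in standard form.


The proof-theoretic ordinal of EFA (elementary function arithmetic) is a standard result in ordinal analysis.
This ordinal is the supremum of order types of primitive recursive well-orderings
that the theory can prove to be well-ordered.
For EFA (elementary function arithmetic), the proof-theoretic ordinal is omega^3.

omega^3


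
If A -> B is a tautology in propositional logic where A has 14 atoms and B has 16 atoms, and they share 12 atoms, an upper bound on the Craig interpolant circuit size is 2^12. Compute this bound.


Shared atoms = 12
Craig interpolant size bound = 2^12
= 4096

4096


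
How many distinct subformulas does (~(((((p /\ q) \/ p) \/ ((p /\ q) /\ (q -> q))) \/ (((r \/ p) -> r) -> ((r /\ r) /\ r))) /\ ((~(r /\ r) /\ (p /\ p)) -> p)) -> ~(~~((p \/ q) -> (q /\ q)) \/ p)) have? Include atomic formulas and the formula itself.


Formula: (~(((((p /\ q) \/ p) \/ ((p /\ q) /\ (q -> q))) \/ (((r \/ p) -> r) -> ((r /\ r) /\ r))) /\ ((~(r /\ r) /\ (p /\ p)) -> p)) -> ~(~~((p \/ q) -> (q /\ q)) \/ p))
Subformulas found:
  1. r
  2. q
  3. p
  4. (r /\ r)
  5. (p /\ q)
  6. (q /\ q)
  7. (r \/ p)
  8. (q -> q)
  9. (p \/ q)
  10. (p /\ p)
  11. ~(r /\ r)
  12. ((r /\ r) /\ r)
  13. ((r \/ p) -> r)
  14. ((p /\ q) \/ p)
  15. ((p /\ q) /\ (q -> q))
  16. ((p \/ q) -> (q /\ q))
  17. ~((p \/ q) -> (q /\ q))
  18. (~(r /\ r) /\ (p /\ p))
  19. ~~((p \/ q) -> (q /\ q))
  20. ((~(r /\ r) /\ (p /\ p)) -> p)
  21. (~~((p \/ q) -> (q /\ q)) \/ p)
  22. ~(~~((p \/ q) -> (q /\ q)) \/ p)
  23. (((r \/ p) -> r) -> ((r /\ r) /\ r))
  24. (((p /\ q) \/ p) \/ ((p /\ q) /\ (q -> q)))
  25. ((((p /\ q) \/ p) \/ ((p /\ q) /\ (q -> q))) \/ (((r \/ p) -> r) -> ((r /\ r) /\ r)))
  26. (((((p /\ q) \/ p) \/ ((p /\ q) /\ (q -> q))) \/ (((r \/ p) -> r) -> ((r /\ r) /\ r))) /\ ((~(r /\ r) /\ (p /\ p)) -> p))
  27. ~(((((p /\ q) \/ p) \/ ((p /\ q) /\ (q -> q))) \/ (((r \/ p) -> r) -> ((r /\ r) /\ r))) /\ ((~(r /\ r) /\ (p /\ p)) -> p))
  28. (~(((((p /\ q) \/ p) \/ ((p /\ q) /\ (q -> q))) \/ (((r \/ p) -> r) -> ((r /\ r) /\ r))) /\ ((~(r /\ r) /\ (p /\ p)) -> p)) -> ~(~~((p \/ q) -> (q /\ q)) \/ p))
Total distinct subformulas = 28

28


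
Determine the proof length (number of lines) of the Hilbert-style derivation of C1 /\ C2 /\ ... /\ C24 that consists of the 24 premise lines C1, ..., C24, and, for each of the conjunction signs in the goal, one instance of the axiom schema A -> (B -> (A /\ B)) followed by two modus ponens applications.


Conjoining 24 premises:
- 24 premise lines
- the goal has 23 conjunction signs; each costs 1 axiom instance + 2 MP = 3 lines: 3 * 23 = 69
Total = 24 + 69 = 93 lines.

93


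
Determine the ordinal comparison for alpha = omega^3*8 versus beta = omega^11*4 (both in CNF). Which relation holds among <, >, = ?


Compare term by term from highest exponent:
alpha = omega^3*8
beta = omega^11*4
Term 1: alpha has omega^3*8, beta has omega^11*4
Result: alpha < beta

alpha < beta


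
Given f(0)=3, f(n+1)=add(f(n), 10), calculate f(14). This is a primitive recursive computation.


f(0) = 3
f(1) = add(f(0), 10) = add(3, 10) = 13
f(2) = add(f(1), 10) = add(13, 10) = 23
f(3) = add(f(2), 10) = add(23, 10) = 33
f(4) = add(f(3), 10) = add(33, 10) = 43
f(5) = add(f(4), 10) = add(43, 10) = 53
f(6) = add(f(5), 10) = add(53, 10) = 63
f(7) = add(f(6), 10) = add(63, 10) = 73
f(8) = add(f(7), 10) = add(73, 10) = 83
f(9) = add(f(8), 10) = add(83, 10) = 93
f(10) = add(f(9), 10) = add(93, 10) = 103
f(11) = add(f(10), 10) = add(103, 10) = 113
f(12) = add(f(11), 10) = add(113, 10) = 123
f(13) = add(f(12), 10) = add(123, 10) = 133
f(14) = add(f(13), 10) = add(133, 10) = 143


143


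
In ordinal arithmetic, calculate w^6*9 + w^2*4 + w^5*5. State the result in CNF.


Ordinal addition (w^6*9 + w^2*4) + w^5*5:
alpha's leading term has exponent 6 > beta's exponent 5, so it survives.
alpha's tail term has exponent 2 < beta's exponent 5, so it is absorbed by beta.
In ordinal addition, any term followed by a strictly larger-exponent term is absorbed.
Result = w^6*9 + w^5*5

w^6*9 + w^5*5


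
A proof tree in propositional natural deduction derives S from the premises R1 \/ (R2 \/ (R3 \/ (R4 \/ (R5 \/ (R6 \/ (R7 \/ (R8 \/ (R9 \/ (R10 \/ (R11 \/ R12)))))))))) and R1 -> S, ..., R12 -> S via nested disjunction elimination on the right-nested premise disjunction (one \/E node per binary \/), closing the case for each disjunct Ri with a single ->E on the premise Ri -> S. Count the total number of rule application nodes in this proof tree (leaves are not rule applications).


The premise R1 \/ (R2 \/ (R3 \/ (R4 \/ (R5 \/ (R6 \/ (R7 \/ (R8 \/ (R9 \/ (R10 \/ (R11 \/ R12)))))))))) contains 12 disjuncts, hence 11 binary \/ connectives.
- Each binary \/ is eliminated once: 11 \/E nodes.
- Each of the 12 cases Ri derives S by one ->E with Ri -> S: 12 ->E nodes.
Total = 11 + 12 = 23

23


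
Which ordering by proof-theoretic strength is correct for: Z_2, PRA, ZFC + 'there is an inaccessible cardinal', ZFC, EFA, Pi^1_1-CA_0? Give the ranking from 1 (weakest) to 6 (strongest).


Ordering by consistency strength:
1. EFA
2. PRA
3. Pi^1_1-CA_0
4. Z_2
5. ZFC
6. ZFC + 'there is an inaccessible cardinal'


Z_2=4, PRA=2, ZFC + 'there is an inaccessible cardinal'=6, ZFC=5, EFA=1, Pi^1_1-CA_0=3


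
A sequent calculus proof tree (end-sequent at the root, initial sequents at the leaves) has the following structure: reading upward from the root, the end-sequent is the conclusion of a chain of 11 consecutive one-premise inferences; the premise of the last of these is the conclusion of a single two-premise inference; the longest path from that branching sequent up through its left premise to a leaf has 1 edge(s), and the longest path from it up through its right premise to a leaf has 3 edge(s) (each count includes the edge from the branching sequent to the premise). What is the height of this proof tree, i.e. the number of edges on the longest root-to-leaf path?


Longest path through the left premise: 1 edges (measured from the branching sequent)
Longest path through the right premise: 3 edges
Height of the subtree rooted at the branching sequent: max(1, 3) = 3
The branching sequent sits 11 edges above the root (the chain of one-premise inferences), so height = 3 + 11 = 14

14


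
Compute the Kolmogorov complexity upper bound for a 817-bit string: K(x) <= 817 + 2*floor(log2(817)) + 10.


floor(log2(817)) = 9
2 * 9 = 18
K(x) <= 817 + 18 + 10 = 845

845


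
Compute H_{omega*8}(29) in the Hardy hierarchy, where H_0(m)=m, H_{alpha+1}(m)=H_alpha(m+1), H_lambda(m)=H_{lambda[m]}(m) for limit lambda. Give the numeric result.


H_{omega*8}(29):
For the Hardy hierarchy, H_{omega*k}(n) = 2^k * n.
2^8 = 256.
256 * 29 = 7424

7424


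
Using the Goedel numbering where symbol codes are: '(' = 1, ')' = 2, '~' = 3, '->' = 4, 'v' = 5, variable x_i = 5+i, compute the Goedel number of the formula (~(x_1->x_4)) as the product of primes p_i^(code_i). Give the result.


Formula: (~(x_1->x_4))
Symbol codes: [1, 3, 1, 6, 4, 9, 2, 2]
Primes: [2, 3, 5, 7, 11, 13, 17, 19]
p_1^1 = 2^1 = 2
p_2^3 = 3^3 = 27
p_3^1 = 5^1 = 5
p_4^6 = 7^6 = 117649
p_5^4 = 11^4 = 14641
p_6^9 = 13^9 = 10604499373
p_7^2 = 17^2 = 289
p_8^2 = 19^2 = 361
Product = 514538599748096821289702310

514538599748096821289702310


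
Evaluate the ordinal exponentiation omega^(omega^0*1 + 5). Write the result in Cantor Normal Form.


omega^(omega^0*1 + 5):
omega^0 = 1, so the exponent is 1 + 5 = 6 (finite ordinal addition).
Result = omega^6, already a single CNF term.

omega^6


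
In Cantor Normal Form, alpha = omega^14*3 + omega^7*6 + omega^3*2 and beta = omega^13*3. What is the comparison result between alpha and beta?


Compare term by term from highest exponent:
alpha = omega^14*3 + omega^7*6 + omega^3*2
beta = omega^13*3
Term 1: alpha has omega^14*3, beta has omega^13*3
Term 2: alpha has omega^7*6, beta has omega^0*0
Term 3: alpha has omega^3*2, beta has omega^0*0
Result: alpha > beta

alpha > beta


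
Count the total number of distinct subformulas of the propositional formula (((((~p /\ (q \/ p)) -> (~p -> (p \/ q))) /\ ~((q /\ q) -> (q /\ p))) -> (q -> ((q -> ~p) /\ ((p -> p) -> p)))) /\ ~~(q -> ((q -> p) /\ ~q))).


Formula: (((((~p /\ (q \/ p)) -> (~p -> (p \/ q))) /\ ~((q /\ q) -> (q /\ p))) -> (q -> ((q -> ~p) /\ ((p -> p) -> p)))) /\ ~~(q -> ((q -> p) /\ ~q)))
Subformulas found:
  1. q
  2. p
  3. ~p
  4. ~q
  5. (q /\ p)
  6. (q \/ p)
  7. (q /\ q)
  8. (q -> p)
  9. (p -> p)
  10. (p \/ q)
  11. (q -> ~p)
  12. ((p -> p) -> p)
  13. ((q -> p) /\ ~q)
  14. (~p -> (p \/ q))
  15. (~p /\ (q \/ p))
  16. ((q /\ q) -> (q /\ p))
  17. ~((q /\ q) -> (q /\ p))
  18. (q -> ((q -> p) /\ ~q))
  19. ~(q -> ((q -> p) /\ ~q))
  20. ~~(q -> ((q -> p) /\ ~q))
  21. ((q -> ~p) /\ ((p -> p) -> p))
  22. (q -> ((q -> ~p) /\ ((p -> p) -> p)))
  23. ((~p /\ (q \/ p)) -> (~p -> (p \/ q)))
  24. (((~p /\ (q \/ p)) -> (~p -> (p \/ q))) /\ ~((q /\ q) -> (q /\ p)))
  25. ((((~p /\ (q \/ p)) -> (~p -> (p \/ q))) /\ ~((q /\ q) -> (q /\ p))) -> (q -> ((q -> ~p) /\ ((p -> p) -> p))))
  26. (((((~p /\ (q \/ p)) -> (~p -> (p \/ q))) /\ ~((q /\ q) -> (q /\ p))) -> (q -> ((q -> ~p) /\ ((p -> p) -> p)))) /\ ~~(q -> ((q -> p) /\ ~q)))
Total distinct subformulas = 26

26


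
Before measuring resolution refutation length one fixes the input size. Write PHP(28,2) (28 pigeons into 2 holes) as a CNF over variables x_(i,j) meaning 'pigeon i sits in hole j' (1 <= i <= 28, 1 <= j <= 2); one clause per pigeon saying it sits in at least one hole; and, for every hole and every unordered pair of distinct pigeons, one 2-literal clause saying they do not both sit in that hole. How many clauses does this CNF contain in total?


PHP(28,2): 28 pigeons, 2 holes, 28*2 = 56 variables.
- pigeon clauses: one per pigeon -> 28 clauses
- hole clauses: 2 holes * C(28,2) = 2 * 378 -> 756 clauses
Total clauses = 28 + 756 = 784

784


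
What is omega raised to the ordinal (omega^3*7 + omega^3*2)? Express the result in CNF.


omega^(omega^3*7 + omega^3*2):
Both terms of the exponent have the same exponent 3, so they merge: omega^3*7 + omega^3*2 = omega^3*(7+2) = omega^3*9.
omega raised to a CNF ordinal is a single CNF term: Result = omega^(omega^3*9)

omega^(omega^3*9)


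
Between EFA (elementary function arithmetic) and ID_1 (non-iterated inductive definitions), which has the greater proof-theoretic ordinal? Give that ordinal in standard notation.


Proof-theoretic ordinal of EFA (elementary function arithmetic): omega^3
Proof-theoretic ordinal of ID_1 (non-iterated inductive definitions): psi_0(epsilon_{Omega+1})
Comparing: omega^3 < psi_0(epsilon_{Omega+1}).
The larger ordinal is psi_0(epsilon_{Omega+1}) (from ID_1 (non-iterated inductive definitions)).

psi_0(epsilon_{Omega+1})


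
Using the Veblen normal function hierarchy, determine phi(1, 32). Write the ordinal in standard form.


phi(1, 32):
phi(1, beta) = epsilon_beta (the beta-th epsilon number).
phi(1, 32) = epsilon_32

epsilon_32


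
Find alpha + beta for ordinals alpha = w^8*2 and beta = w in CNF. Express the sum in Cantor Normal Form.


Ordinal addition w^8*2 + w:
Leading exponent of alpha (8) > leading exponent of beta (1).
Since alpha's term has higher exponent than beta's leading term,
the sum is simply alpha followed by beta.
Result = w^8*2 + w

w^8*2 + w


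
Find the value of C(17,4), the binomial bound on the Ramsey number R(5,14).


R(5,14) <= C(5+14-2, 5-1) = C(17, 4)
C(17, 4) = 17! / (4! * 13!)
= 2380

2380


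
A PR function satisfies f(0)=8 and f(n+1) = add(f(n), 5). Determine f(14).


f(0) = 8
f(1) = add(f(0), 5) = add(8, 5) = 13
f(2) = add(f(1), 5) = add(13, 5) = 18
f(3) = add(f(2), 5) = add(18, 5) = 23
f(4) = add(f(3), 5) = add(23, 5) = 28
f(5) = add(f(4), 5) = add(28, 5) = 33
f(6) = add(f(5), 5) = add(33, 5) = 38
f(7) = add(f(6), 5) = add(38, 5) = 43
f(8) = add(f(7), 5) = add(43, 5) = 48
f(9) = add(f(8), 5) = add(48, 5) = 53
f(10) = add(f(9), 5) = add(53, 5) = 58
f(11) = add(f(10), 5) = add(58, 5) = 63
f(12) = add(f(11), 5) = add(63, 5) = 68
f(13) = add(f(12), 5) = add(68, 5) = 73
f(14) = add(f(13), 5) = add(73, 5) = 78


78


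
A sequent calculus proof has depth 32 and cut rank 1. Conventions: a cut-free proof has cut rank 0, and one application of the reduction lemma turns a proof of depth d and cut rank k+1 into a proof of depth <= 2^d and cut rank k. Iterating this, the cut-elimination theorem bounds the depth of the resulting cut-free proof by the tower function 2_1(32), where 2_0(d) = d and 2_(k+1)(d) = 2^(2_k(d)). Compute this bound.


Each rank reduction sends depth d to at most 2^d; cut rank r needs r reductions.
2_0(32) = 32
2_1(32) = 2^32 = 4294967296
Cut-free depth bound = 4294967296

4294967296


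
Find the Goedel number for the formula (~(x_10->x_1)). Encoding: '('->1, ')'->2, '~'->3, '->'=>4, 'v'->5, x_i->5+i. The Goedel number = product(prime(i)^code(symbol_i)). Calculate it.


Formula: (~(x_10->x_1))
Symbol codes: [1, 3, 1, 15, 4, 6, 2, 2]
Primes: [2, 3, 5, 7, 11, 13, 17, 19]
p_1^1 = 2^1 = 2
p_2^3 = 3^3 = 27
p_3^1 = 5^1 = 5
p_4^15 = 7^15 = 4747561509943
p_5^4 = 11^4 = 14641
p_6^6 = 13^6 = 4826809
p_7^2 = 17^2 = 289
p_8^2 = 19^2 = 361
Product = 9450836795887573110730031936610

9450836795887573110730031936610


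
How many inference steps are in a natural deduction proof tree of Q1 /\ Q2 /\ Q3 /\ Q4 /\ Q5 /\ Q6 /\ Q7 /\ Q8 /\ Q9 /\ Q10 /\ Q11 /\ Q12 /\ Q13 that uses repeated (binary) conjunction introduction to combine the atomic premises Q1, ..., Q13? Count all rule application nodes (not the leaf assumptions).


The target conjunction has 13 conjuncts, i.e. 12 binary /\ connectives.
Each conjunction-intro joins two pieces, so 13 atoms require 13-1 = 12 applications.
Total inference nodes = 12

12


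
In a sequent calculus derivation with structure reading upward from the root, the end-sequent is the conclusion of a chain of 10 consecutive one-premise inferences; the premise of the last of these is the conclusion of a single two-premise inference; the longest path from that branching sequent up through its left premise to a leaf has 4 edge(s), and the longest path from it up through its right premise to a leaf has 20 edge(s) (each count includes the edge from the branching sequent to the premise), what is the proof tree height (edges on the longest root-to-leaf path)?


Longest path through the left premise: 4 edges (measured from the branching sequent)
Longest path through the right premise: 20 edges
Height of the subtree rooted at the branching sequent: max(4, 20) = 20
The branching sequent sits 10 edges above the root (the chain of one-premise inferences), so height = 20 + 10 = 30

30


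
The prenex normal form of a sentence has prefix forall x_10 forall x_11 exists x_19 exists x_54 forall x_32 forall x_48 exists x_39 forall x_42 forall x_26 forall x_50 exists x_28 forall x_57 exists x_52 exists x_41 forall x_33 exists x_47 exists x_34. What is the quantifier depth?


Quantifier prefix has 17 quantifier symbols.
Quantifier depth = 17

17


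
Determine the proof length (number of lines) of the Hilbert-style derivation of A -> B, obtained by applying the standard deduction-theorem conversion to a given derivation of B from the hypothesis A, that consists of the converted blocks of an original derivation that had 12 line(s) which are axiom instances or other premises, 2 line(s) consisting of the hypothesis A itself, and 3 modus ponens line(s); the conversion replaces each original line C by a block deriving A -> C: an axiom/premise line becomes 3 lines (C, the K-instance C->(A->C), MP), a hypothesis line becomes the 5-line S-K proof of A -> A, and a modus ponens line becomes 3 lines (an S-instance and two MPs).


Deduction-theorem conversion, block by block:
- 12 axiom/premise lines -> 3 lines each = 36
- 2 hypothesis lines -> 5 lines each (identity proof A->A) = 10
- 3 MP lines -> 3 lines each (S-instance, MP, MP) = 9
Total = 36 + 10 + 9 = 55 lines.

55


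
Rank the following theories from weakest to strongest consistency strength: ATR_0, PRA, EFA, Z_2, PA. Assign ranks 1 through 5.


Ordering by consistency strength:
1. EFA
2. PRA
3. PA
4. ATR_0
5. Z_2


ATR_0=4, PRA=2, EFA=1, Z_2=5, PA=3


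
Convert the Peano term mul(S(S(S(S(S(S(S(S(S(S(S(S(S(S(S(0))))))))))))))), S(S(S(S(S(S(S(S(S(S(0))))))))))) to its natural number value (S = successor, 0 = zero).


mul(S^15(0), S^10(0)):
S^15(0) = 15
S^10(0) = 10
15 * 10 = 150

150


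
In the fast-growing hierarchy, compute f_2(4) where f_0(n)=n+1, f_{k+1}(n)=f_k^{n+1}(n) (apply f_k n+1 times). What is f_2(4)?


f_2(4) = f_1^5(4)
f_1(m) = 2m + 1.
Iterating: f_1^k(n) = 2^k*(n+1) - 1.
f_2(4) = 2^5*(4+1) - 1 = 32*5 - 1 = 159

159


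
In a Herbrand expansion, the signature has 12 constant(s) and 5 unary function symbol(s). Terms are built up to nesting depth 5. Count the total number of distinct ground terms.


Herbrand terms by depth:
Depth 0: 12 constants
Depth 1: 60 new terms (running total: 72)
Depth 2: 300 new terms (running total: 372)
Depth 3: 1500 new terms (running total: 1872)
Depth 4: 7500 new terms (running total: 9372)
Depth 5: 37500 new terms (running total: 46872)
Total distinct ground terms = 46872

46872


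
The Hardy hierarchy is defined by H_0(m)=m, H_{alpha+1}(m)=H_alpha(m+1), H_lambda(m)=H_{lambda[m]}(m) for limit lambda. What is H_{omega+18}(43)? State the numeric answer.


H_{omega+18}(43):
Unwind the 18 successor steps: H_{omega+18}(43) = H_omega(43+18) = H_omega(61).
H_omega(m) = H_m(m) = m + m = 2m.
Result = 2 * 61 = 122

122


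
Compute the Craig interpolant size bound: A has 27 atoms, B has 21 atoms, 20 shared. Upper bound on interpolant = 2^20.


Shared atoms = 20
Craig interpolant size bound = 2^20
= 1048576

1048576


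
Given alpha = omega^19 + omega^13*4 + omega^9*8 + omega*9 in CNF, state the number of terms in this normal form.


CNF: omega^19 + omega^13*4 + omega^9*8 + omega*9
Count the summands separated by '+':
  term 1: omega^19
  term 2: omega^13*4
  term 3: omega^9*8
  term 4: omega*9
Total terms = 4

4


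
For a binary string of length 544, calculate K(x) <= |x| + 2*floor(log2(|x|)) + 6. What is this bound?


floor(log2(544)) = 9
2 * 9 = 18
K(x) <= 544 + 18 + 6 = 568

568


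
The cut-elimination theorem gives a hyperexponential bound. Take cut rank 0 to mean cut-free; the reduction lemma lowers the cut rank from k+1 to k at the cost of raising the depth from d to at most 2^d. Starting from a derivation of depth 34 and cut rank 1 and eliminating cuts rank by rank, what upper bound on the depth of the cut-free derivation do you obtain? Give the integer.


Each rank reduction sends depth d to at most 2^d; cut rank r needs r reductions.
2_0(34) = 34
2_1(34) = 2^34 = 17179869184
Cut-free depth bound = 17179869184

17179869184


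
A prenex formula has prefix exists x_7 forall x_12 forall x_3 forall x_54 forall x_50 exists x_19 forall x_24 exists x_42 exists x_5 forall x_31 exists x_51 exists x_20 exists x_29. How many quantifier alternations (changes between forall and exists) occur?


Walk the prefix and count type changes:
  position 1: exists -> forall <-- alternation
  position 2: forall -> forall
  position 3: forall -> forall
  position 4: forall -> forall
  position 5: forall -> exists <-- alternation
  position 6: exists -> forall <-- alternation
  position 7: forall -> exists <-- alternation
  position 8: exists -> exists
  position 9: exists -> forall <-- alternation
  position 10: forall -> exists <-- alternation
  position 11: exists -> exists
  position 12: exists -> exists
Total alternations = 6

6


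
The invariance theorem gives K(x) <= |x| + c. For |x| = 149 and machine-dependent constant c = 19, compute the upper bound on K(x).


K(x) <= |x| + c = 149 + 19 = 168

168


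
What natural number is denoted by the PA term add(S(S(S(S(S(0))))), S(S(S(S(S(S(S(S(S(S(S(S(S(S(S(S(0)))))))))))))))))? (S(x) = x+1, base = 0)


add(S^5(0), S^16(0)):
S^5(0) = 5
S^16(0) = 16
5 + 16 = 21

21


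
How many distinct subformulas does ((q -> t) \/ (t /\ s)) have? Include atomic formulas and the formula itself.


Formula: ((q -> t) \/ (t /\ s))
Subformulas found:
  1. q
  2. s
  3. t
  4. (q -> t)
  5. (t /\ s)
  6. ((q -> t) \/ (t /\ s))
Total distinct subformulas = 6

6


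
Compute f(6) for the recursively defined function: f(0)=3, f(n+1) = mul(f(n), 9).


f(0) = 3
f(1) = mul(f(0), 9) = mul(3, 9) = 27
f(2) = mul(f(1), 9) = mul(27, 9) = 243
f(3) = mul(f(2), 9) = mul(243, 9) = 2187
f(4) = mul(f(3), 9) = mul(2187, 9) = 19683
f(5) = mul(f(4), 9) = mul(19683, 9) = 177147
f(6) = mul(f(5), 9) = mul(177147, 9) = 1594323


1594323


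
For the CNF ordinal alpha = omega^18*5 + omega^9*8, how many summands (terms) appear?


CNF: omega^18*5 + omega^9*8
Count the summands separated by '+':
  term 1: omega^18*5
  term 2: omega^9*8
Total terms = 2

2


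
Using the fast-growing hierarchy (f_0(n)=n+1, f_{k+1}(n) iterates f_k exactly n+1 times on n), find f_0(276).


f_0(276) = 276 + 1 = 277

277


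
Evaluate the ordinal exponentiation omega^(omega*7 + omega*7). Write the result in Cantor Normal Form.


omega^(omega*7 + omega*7):
Both terms of the exponent have the same exponent 1, so they merge: omega*7 + omega*7 = omega*(7+7) = omega*14.
omega raised to a CNF ordinal is a single CNF term: Result = omega^(omega*14)

omega^(omega*14)


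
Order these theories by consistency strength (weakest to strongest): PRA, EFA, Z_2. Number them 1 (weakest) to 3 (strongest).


Ordering by consistency strength:
1. EFA
2. PRA
3. Z_2


PRA=2, EFA=1, Z_2=3


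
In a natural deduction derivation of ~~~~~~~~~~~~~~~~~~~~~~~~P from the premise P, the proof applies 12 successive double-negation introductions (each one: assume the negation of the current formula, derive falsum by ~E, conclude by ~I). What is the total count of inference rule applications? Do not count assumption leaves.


Each double-negation introduction (from C infer ~~C) uses 2 inference nodes: one ~E (C and ~C give falsum) and one ~I (discharge ~C).
12 double negations = 12 * 2 = 24 inference nodes.

24


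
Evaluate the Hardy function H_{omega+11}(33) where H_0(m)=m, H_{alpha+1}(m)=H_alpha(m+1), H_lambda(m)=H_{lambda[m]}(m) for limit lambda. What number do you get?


H_{omega+11}(33):
Unwind the 11 successor steps: H_{omega+11}(33) = H_omega(33+11) = H_omega(44).
H_omega(m) = H_m(m) = m + m = 2m.
Result = 2 * 44 = 88

88


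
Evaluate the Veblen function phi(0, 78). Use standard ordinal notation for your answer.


phi(0, 78):
phi(0, beta) = omega^beta by definition.
phi(0, 78) = omega^78

omega^78


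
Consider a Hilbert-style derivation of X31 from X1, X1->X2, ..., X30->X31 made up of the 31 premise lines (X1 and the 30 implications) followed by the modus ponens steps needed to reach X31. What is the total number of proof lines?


We have 31 premise lines: X1 and 30 implications.
Each implication is detached once by MP, giving 30 MP lines.
31 premise lines + 30 MP lines = 61 total lines.

61


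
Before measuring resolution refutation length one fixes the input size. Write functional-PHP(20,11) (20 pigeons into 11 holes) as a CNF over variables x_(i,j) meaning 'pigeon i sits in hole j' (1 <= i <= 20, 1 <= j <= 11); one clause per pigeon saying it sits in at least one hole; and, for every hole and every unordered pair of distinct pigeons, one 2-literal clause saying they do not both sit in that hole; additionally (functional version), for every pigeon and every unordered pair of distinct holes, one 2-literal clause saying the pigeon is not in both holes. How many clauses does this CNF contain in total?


functional-PHP(20,11): 20 pigeons, 11 holes, 20*11 = 220 variables.
- pigeon clauses: one per pigeon -> 20 clauses
- hole clauses: 11 holes * C(20,2) = 11 * 190 -> 2090 clauses
- functional clauses: 20 pigeons * C(11,2) = 20 * 55 -> 1100 clauses
Total clauses = 20 + 2090 + 1100 = 3210

3210


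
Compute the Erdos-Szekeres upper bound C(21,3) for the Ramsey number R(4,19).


R(4,19) <= C(4+19-2, 4-1) = C(21, 3)
C(21, 3) = 21! / (3! * 18!)
= 1330

1330


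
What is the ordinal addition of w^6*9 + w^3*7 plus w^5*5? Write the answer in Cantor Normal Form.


Ordinal addition (w^6*9 + w^3*7) + w^5*5:
alpha's leading term has exponent 6 > beta's exponent 5, so it survives.
alpha's tail term has exponent 3 < beta's exponent 5, so it is absorbed by beta.
In ordinal addition, any term followed by a strictly larger-exponent term is absorbed.
Result = w^6*9 + w^5*5

w^6*9 + w^5*5


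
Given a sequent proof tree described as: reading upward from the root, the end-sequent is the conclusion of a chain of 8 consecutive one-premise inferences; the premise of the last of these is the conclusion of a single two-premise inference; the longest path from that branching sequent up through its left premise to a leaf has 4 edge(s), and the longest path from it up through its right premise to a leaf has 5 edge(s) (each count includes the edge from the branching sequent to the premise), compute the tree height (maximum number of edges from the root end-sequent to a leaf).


Longest path through the left premise: 4 edges (measured from the branching sequent)
Longest path through the right premise: 5 edges
Height of the subtree rooted at the branching sequent: max(4, 5) = 5
The branching sequent sits 8 edges above the root (the chain of one-premise inferences), so height = 5 + 8 = 13

13


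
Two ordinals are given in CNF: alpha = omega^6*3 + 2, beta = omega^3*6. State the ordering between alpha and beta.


Compare term by term from highest exponent:
alpha = omega^6*3 + 2
beta = omega^3*6
Term 1: alpha has omega^6*3, beta has omega^3*6
Term 2: alpha has omega^0*2, beta has omega^0*0
Result: alpha > beta

alpha > beta


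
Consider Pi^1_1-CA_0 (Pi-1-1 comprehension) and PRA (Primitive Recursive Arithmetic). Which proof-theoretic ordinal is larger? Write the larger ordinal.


Proof-theoretic ordinal of Pi^1_1-CA_0 (Pi-1-1 comprehension): psi_0(Omega_omega)
Proof-theoretic ordinal of PRA (Primitive Recursive Arithmetic): omega^omega
Comparing: omega^omega < psi_0(Omega_omega).
The larger ordinal is psi_0(Omega_omega) (from Pi^1_1-CA_0 (Pi-1-1 comprehension)).

psi_0(Omega_omega)


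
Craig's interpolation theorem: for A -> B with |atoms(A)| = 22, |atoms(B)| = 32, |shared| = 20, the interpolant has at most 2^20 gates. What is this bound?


Shared atoms = 20
Craig interpolant size bound = 2^20
= 1048576

1048576


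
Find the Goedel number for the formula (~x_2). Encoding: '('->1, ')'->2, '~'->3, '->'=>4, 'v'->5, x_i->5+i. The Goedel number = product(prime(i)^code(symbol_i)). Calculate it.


Formula: (~x_2)
Symbol codes: [1, 3, 7, 2]
Primes: [2, 3, 5, 7]
p_1^1 = 2^1 = 2
p_2^3 = 3^3 = 27
p_3^7 = 5^7 = 78125
p_4^2 = 7^2 = 49
Product = 206718750

206718750


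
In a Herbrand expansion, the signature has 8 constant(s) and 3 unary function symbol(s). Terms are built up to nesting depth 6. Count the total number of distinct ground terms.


Herbrand terms by depth:
Depth 0: 8 constants
Depth 1: 24 new terms (running total: 32)
Depth 2: 72 new terms (running total: 104)
Depth 3: 216 new terms (running total: 320)
Depth 4: 648 new terms (running total: 968)
Depth 5: 1944 new terms (running total: 2912)
Depth 6: 5832 new terms (running total: 8744)
Total distinct ground terms = 8744

8744


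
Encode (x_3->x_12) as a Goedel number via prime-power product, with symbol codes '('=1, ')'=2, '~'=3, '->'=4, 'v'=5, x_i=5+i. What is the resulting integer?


Formula: (x_3->x_12)
Symbol codes: [1, 8, 4, 17, 2]
Primes: [2, 3, 5, 7, 11]
p_1^1 = 2^1 = 2
p_2^8 = 3^8 = 6561
p_3^4 = 5^4 = 625
p_4^17 = 7^17 = 232630513987207
p_5^2 = 11^2 = 121
Product = 230851181343347350458750

230851181343347350458750


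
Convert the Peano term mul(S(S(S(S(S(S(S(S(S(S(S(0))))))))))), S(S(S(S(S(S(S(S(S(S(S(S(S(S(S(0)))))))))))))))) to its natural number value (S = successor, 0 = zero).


mul(S^11(0), S^15(0)):
S^11(0) = 11
S^15(0) = 15
11 * 15 = 165

165


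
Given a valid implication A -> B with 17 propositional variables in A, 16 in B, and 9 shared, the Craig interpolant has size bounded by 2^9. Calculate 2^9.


Shared atoms = 9
Craig interpolant size bound = 2^9
= 512

512


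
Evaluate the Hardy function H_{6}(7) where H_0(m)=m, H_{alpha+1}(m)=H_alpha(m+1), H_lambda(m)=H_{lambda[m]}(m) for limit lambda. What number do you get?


H_6(7):
For finite ordinals k, H_k(n) = n + k (each successor step adds 1).
H_6(7) = 7 + 6 = 13

13


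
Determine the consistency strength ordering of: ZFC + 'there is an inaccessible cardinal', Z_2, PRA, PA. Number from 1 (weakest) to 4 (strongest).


Ordering by consistency strength:
1. PRA
2. PA
3. Z_2
4. ZFC + 'there is an inaccessible cardinal'


ZFC + 'there is an inaccessible cardinal'=4, Z_2=3, PRA=1, PA=2


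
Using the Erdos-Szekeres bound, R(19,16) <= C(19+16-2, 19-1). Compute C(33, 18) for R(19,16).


R(19,16) <= C(19+16-2, 19-1) = C(33, 18)
C(33, 18) = 33! / (18! * 15!)
= 1037158320

1037158320


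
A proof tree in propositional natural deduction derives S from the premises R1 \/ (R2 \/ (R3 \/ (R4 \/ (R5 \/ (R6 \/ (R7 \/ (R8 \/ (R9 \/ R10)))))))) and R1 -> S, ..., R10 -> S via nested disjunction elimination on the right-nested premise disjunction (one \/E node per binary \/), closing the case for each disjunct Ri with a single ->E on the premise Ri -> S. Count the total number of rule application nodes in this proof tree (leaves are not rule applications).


The premise R1 \/ (R2 \/ (R3 \/ (R4 \/ (R5 \/ (R6 \/ (R7 \/ (R8 \/ (R9 \/ R10)))))))) contains 10 disjuncts, hence 9 binary \/ connectives.
- Each binary \/ is eliminated once: 9 \/E nodes.
- Each of the 10 cases Ri derives S by one ->E with Ri -> S: 10 ->E nodes.
Total = 9 + 10 = 19

19


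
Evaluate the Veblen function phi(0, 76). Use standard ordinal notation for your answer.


phi(0, 76):
phi(0, beta) = omega^beta by definition.
phi(0, 76) = omega^76

omega^76


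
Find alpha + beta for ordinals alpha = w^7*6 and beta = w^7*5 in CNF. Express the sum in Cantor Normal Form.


Ordinal addition w^7*6 + w^7*5:
Both terms have the same exponent 7.
w^e*c + w^e*d = w^e*(c+d).
Result = w^7*(6+5) = w^7*11

w^7*11


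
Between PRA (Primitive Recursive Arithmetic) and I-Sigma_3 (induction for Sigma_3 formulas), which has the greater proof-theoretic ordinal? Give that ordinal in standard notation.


Proof-theoretic ordinal of PRA (Primitive Recursive Arithmetic): omega^omega
Proof-theoretic ordinal of I-Sigma_3 (induction for Sigma_3 formulas): omega^(omega^(omega^omega))
Comparing: omega^omega < omega^(omega^(omega^omega)).
The larger ordinal is omega^(omega^(omega^omega)) (from I-Sigma_3 (induction for Sigma_3 formulas)).

omega^(omega^(omega^omega))


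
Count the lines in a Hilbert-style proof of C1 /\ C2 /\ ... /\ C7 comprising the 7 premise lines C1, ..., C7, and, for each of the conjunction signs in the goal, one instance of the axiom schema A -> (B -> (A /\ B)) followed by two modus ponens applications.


Conjoining 7 premises:
- 7 premise lines
- the goal has 6 conjunction signs; each costs 1 axiom instance + 2 MP = 3 lines: 3 * 6 = 18
Total = 7 + 18 = 25 lines.

25


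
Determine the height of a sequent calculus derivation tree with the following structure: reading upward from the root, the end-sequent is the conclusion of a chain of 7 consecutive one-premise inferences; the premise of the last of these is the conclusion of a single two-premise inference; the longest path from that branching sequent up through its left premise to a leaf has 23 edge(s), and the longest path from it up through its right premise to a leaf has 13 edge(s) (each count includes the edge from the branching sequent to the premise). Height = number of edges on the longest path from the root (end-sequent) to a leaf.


Longest path through the left premise: 23 edges (measured from the branching sequent)
Longest path through the right premise: 13 edges
Height of the subtree rooted at the branching sequent: max(23, 13) = 23
The branching sequent sits 7 edges above the root (the chain of one-premise inferences), so height = 23 + 7 = 30

30


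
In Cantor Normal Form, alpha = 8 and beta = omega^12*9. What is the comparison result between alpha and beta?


Compare term by term from highest exponent:
alpha = 8
beta = omega^12*9
Term 1: alpha has omega^0*8, beta has omega^12*9
Result: alpha < beta

alpha < beta


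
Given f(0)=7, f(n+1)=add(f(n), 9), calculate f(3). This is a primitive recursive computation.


f(0) = 7
f(1) = add(f(0), 9) = add(7, 9) = 16
f(2) = add(f(1), 9) = add(16, 9) = 25
f(3) = add(f(2), 9) = add(25, 9) = 34


34


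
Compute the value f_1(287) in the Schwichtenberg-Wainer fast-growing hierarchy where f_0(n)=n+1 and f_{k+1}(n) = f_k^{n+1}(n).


f_1(287) = f_0^288(287)
f_0 adds 1 each time, applied 288 times.
f_1(287) = 287 + 288 = 575

575


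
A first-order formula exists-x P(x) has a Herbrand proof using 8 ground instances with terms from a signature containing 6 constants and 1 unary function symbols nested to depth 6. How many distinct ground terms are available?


Herbrand terms by depth:
Depth 0: 6 constants
Depth 1: 6 new terms (running total: 12)
Depth 2: 6 new terms (running total: 18)
Depth 3: 6 new terms (running total: 24)
Depth 4: 6 new terms (running total: 30)
Depth 5: 6 new terms (running total: 36)
Depth 6: 6 new terms (running total: 42)
Total distinct ground terms = 42

42
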